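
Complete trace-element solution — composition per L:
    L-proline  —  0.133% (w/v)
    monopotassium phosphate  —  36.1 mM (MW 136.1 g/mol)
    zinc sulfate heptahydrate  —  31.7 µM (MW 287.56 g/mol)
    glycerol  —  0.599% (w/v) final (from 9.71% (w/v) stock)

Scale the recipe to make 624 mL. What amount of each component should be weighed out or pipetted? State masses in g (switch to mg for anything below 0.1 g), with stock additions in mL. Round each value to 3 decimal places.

Working volume: 624 mL = 0.624 L.
L-proline: 0.133% w/v = 1.33 g/L → 1.33 × 0.624 L = 0.830 g
monopotassium phosphate: 36.1 mmol/L × 136.1 g/mol × 0.624 L ÷ 1000 = 3.066 g
zinc sulfate heptahydrate: 31.7 µmol/L × 287.56 g/mol × 0.624 L ÷ 1000 = 5.688 mg
glycerol: dilute stock: 0.599% ÷ 9.71% × 624 mL = 38.494 mL

L-proline 0.830 g; monopotassium phosphate 3.066 g; zinc sulfate heptahydrate 5.688 mg; glycerol 38.494 mL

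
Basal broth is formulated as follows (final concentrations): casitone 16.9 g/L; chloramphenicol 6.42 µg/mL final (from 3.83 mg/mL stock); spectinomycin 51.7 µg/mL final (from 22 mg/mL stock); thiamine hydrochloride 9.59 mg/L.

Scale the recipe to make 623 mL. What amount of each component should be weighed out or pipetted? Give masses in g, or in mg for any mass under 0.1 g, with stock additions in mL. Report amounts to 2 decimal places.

Scale factor relative to 1 L: 0.623.
casitone: 16.9 g/L × 0.623 L = 10.53 g
chloramphenicol: V = C2·V2/C1 = 6.42 µg/mL × 623 mL ÷ 3830 µg/mL = 1.04 mL
spectinomycin: dilute stock: 51.7 µg/mL × 623 mL ÷ 22000 µg/mL = 1.46 mL
thiamine hydrochloride: 9.59 mg/L × 0.623 L = 5.97 mg

casitone 10.53 g; chloramphenicol 1.04 mL; spectinomycin 1.46 mL; thiamine hydrochloride 5.97 mg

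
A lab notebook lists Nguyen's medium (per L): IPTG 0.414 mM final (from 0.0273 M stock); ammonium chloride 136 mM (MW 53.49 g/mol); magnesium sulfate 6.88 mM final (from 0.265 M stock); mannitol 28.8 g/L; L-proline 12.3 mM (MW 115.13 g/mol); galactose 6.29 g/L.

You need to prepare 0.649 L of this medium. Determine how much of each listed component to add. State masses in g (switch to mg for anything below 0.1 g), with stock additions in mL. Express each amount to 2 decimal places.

IPTG 9.84 mL; ammonium chloride 4.72 g; magnesium sulfate 16.85 mL; mannitol 18.69 g; L-proline 0.92 g; galactose 4.08 g

Working volume: 0.649 L.
IPTG: V = C2·V2/C1 = 0.414 mM × 649 mL ÷ 27.3 mM = 9.84 mL
ammonium chloride: 136 mmol/L × 53.49 g/mol × 0.649 L ÷ 1000 = 4.72 g
magnesium sulfate: V = C2·V2/C1 = 6.88 mM × 649 mL ÷ 265 mM = 16.85 mL
mannitol: 28.8 g/L × 0.649 L = 18.69 g
L-proline: 12.3 mmol/L × 115.13 g/mol × 0.649 L ÷ 1000 = 0.92 g
galactose: 6.29 g/L × 0.649 L = 4.08 g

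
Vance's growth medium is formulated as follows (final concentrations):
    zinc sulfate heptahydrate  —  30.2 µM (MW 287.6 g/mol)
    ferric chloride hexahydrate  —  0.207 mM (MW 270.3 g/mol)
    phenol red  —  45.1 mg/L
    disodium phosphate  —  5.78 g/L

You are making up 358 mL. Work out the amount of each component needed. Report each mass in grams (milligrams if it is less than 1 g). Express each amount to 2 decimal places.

Target volume = 358 mL = 0.358 L.
zinc sulfate heptahydrate: 30.2 µmol/L × 287.6 g/mol × 0.358 L ÷ 1000 = 3.11 mg
ferric chloride hexahydrate: 0.207 mmol/L × 270.3 mg/mmol × 0.358 L = 20.03 mg
phenol red: 45.1 mg/L × 0.358 L = 16.15 mg
disodium phosphate: 5.78 g/L × 0.358 L = 2.07 g

zinc sulfate heptahydrate 3.11 mg; ferric chloride hexahydrate 20.03 mg; phenol red 16.15 mg; disodium phosphate 2.07 g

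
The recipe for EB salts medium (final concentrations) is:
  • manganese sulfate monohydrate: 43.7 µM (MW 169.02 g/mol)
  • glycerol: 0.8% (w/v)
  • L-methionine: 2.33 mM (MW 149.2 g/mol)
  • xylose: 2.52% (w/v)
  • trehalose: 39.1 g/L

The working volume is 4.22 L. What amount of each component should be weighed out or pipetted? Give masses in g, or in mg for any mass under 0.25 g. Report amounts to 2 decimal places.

Scale factor relative to 1 L: 4.22.
manganese sulfate monohydrate: 43.7 µmol/L × 169.02 g/mol × 4.22 L ÷ 1000 = 31.17 mg
glycerol: 0.8% w/v = 8 g/L → 8 × 4.22 L = 33.76 g
L-methionine: 2.33 mmol/L × 149.2 g/mol × 4.22 L ÷ 1000 = 1.47 g
xylose: 2.52 g per 100 mL × 4220 mL ÷ 100 = 106.34 g
trehalose: 39.1 g/L × 4.22 L = 165.00 g

manganese sulfate monohydrate 31.17 mg; glycerol 33.76 g; L-methionine 1.47 g; xylose 106.34 g; trehalose 165.00 g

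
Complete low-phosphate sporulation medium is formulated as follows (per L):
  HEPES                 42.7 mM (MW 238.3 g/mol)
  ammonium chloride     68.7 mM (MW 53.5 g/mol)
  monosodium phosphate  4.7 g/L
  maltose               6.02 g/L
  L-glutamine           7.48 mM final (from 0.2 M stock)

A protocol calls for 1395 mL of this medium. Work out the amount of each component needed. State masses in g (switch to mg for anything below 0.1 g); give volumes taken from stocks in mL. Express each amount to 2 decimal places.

Target volume = 1395 mL = 1.395 L.
HEPES: 42.7 mmol/L × 238.3 g/mol × 1.395 L ÷ 1000 = 14.19 g
ammonium chloride: 68.7 mmol/L × 53.5 g/mol × 1.395 L ÷ 1000 = 5.13 g
monosodium phosphate: 4.7 g/L × 1.395 L = 6.56 g
maltose: 6.02 g/L × 1.395 L = 8.40 g
L-glutamine: V = C2·V2/C1 = 7.48 mM × 1395 mL ÷ 200 mM = 52.17 mL

HEPES 14.19 g; ammonium chloride 5.13 g; monosodium phosphate 6.56 g; maltose 8.40 g; L-glutamine 52.17 mL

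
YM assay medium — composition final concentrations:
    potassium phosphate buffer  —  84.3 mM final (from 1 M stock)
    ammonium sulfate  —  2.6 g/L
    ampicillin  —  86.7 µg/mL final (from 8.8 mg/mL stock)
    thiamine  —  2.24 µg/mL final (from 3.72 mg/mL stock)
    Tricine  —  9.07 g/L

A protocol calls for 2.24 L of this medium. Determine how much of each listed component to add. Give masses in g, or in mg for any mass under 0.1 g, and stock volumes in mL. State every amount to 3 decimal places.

Scale factor relative to 1 L: 2.24.
potassium phosphate buffer: dilute stock: 84.3 mM × 2240 mL ÷ 1000 mM = 188.832 mL
ammonium sulfate: 2.6 g/L × 2.24 L = 5.824 g
ampicillin: V = C2·V2/C1 = 86.7 µg/mL × 2240 mL ÷ 8800 µg/mL = 22.069 mL
thiamine: dilute stock: 2.24 µg/mL × 2240 mL ÷ 3720 µg/mL = 1.349 mL
Tricine: 9.07 g/L × 2.24 L = 20.317 g

potassium phosphate buffer 188.832 mL; ammonium sulfate 5.824 g; ampicillin 22.069 mL; thiamine 1.349 mL; Tricine 20.317 g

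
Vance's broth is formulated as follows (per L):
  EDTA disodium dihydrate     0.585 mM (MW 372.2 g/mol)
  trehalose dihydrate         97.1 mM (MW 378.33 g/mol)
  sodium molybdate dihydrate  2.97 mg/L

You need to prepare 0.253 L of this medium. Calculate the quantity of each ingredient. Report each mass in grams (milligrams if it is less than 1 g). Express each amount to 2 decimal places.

EDTA disodium dihydrate 55.09 mg; trehalose dihydrate 9.29 g; sodium molybdate dihydrate 0.75 mg

Working volume: 0.253 L.
EDTA disodium dihydrate: 0.585 mmol/L × 372.2 mg/mmol × 0.253 L = 55.09 mg
trehalose dihydrate: 97.1 mmol/L × 378.33 g/mol × 0.253 L ÷ 1000 = 9.29 g
sodium molybdate dihydrate: 2.97 mg/L × 0.253 L = 0.75 mg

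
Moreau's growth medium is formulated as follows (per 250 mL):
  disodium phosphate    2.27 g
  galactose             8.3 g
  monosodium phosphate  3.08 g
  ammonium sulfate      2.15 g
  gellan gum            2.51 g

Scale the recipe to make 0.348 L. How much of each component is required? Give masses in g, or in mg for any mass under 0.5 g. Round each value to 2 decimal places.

Scale factor = 348 mL / 250 mL = 1.392.
disodium phosphate: 2.27 g × (348 mL / 250 mL) = 3.16 g
galactose: 8.3 g × (348 mL / 250 mL) = 11.55 g
monosodium phosphate: 3.08 g × (348 mL / 250 mL) = 4.29 g
ammonium sulfate: 2.15 g × (348 mL / 250 mL) = 2.99 g
gellan gum: 2.51 g × (348 mL / 250 mL) = 3.49 g

disodium phosphate 3.16 g; galactose 11.55 g; monosodium phosphate 4.29 g; ammonium sulfate 2.99 g; gellan gum 3.49 g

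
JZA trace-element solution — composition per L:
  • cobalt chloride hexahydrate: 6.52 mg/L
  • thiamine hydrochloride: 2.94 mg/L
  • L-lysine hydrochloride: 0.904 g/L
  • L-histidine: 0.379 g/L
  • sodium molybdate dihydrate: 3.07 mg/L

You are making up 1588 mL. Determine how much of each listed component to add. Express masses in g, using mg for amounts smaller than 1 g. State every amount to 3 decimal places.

cobalt chloride hexahydrate 10.354 mg; thiamine hydrochloride 4.669 mg; L-lysine hydrochloride 1.436 g; L-histidine 601.852 mg; sodium molybdate dihydrate 4.875 mg

Scale factor relative to 1 L: 1.588.
cobalt chloride hexahydrate: 6.52 mg/L × 1.588 L = 10.354 mg
thiamine hydrochloride: 2.94 mg/L × 1.588 L = 4.669 mg
L-lysine hydrochloride: 0.904 g/L × 1.588 L = 1.436 g
L-histidine: 0.379 g/L × 1.588 L = 0.601852 g = 601.852 mg
sodium molybdate dihydrate: 3.07 mg/L × 1.588 L = 4.875 mg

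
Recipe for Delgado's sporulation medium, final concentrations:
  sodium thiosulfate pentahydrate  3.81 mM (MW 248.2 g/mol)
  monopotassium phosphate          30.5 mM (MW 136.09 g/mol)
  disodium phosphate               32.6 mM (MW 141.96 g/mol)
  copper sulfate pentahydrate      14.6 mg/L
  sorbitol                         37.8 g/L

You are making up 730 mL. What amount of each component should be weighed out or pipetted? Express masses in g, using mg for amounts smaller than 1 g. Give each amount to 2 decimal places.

Target volume = 730 mL = 0.73 L.
sodium thiosulfate pentahydrate: 3.81 mmol/L × 248.2 mg/mmol × 0.73 L = 690.32 mg
monopotassium phosphate: 30.5 mmol/L × 136.09 g/mol × 0.73 L ÷ 1000 = 3.03 g
disodium phosphate: 32.6 mmol/L × 141.96 g/mol × 0.73 L ÷ 1000 = 3.38 g
copper sulfate pentahydrate: 14.6 mg/L × 0.73 L = 10.66 mg
sorbitol: 37.8 g/L × 0.73 L = 27.59 g

sodium thiosulfate pentahydrate 690.32 mg; monopotassium phosphate 3.03 g; disodium phosphate 3.38 g; copper sulfate pentahydrate 10.66 mg; sorbitol 27.59 g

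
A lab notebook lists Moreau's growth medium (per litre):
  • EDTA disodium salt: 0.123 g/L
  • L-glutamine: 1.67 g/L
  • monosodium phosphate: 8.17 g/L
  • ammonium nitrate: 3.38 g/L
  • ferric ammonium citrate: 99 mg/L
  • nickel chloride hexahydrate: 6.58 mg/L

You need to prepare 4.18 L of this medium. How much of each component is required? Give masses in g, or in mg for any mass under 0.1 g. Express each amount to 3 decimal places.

EDTA disodium salt 0.514 g; L-glutamine 6.981 g; monosodium phosphate 34.151 g; ammonium nitrate 14.128 g; ferric ammonium citrate 0.414 g; nickel chloride hexahydrate 27.504 mg

Scale factor relative to 1 L: 4.18.
EDTA disodium salt: 0.123 g/L × 4.18 L = 0.514 g
L-glutamine: 1.67 g/L × 4.18 L = 6.981 g
monosodium phosphate: 8.17 g/L × 4.18 L = 34.151 g
ammonium nitrate: 3.38 g/L × 4.18 L = 14.128 g
ferric ammonium citrate: 99 mg/L × 4.18 L = 413.82 mg = 0.414 g
nickel chloride hexahydrate: 6.58 mg/L × 4.18 L = 27.504 mg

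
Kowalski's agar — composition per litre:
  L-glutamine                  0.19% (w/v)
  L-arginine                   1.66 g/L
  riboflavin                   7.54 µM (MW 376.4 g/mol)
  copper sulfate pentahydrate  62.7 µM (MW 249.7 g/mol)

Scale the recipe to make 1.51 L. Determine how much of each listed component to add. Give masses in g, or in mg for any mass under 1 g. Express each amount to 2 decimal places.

L-glutamine 2.87 g; L-arginine 2.51 g; riboflavin 4.29 mg; copper sulfate pentahydrate 23.64 mg

Working volume: 1.51 L.
L-glutamine: 0.19 g per 100 mL × 1510 mL ÷ 100 = 2.87 g
L-arginine: 1.66 g/L × 1.51 L = 2.51 g
riboflavin: 7.54 µmol/L × 376.4 g/mol × 1.51 L ÷ 1000 = 4.29 mg
copper sulfate pentahydrate: 62.7 µmol/L × 249.7 g/mol × 1.51 L ÷ 1000 = 23.64 mg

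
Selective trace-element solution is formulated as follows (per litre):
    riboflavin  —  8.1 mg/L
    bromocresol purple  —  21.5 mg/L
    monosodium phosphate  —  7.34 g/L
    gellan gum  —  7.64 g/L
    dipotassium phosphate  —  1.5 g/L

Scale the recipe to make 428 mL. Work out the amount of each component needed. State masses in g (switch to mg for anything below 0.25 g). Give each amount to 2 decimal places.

riboflavin 3.47 mg; bromocresol purple 9.20 mg; monosodium phosphate 3.14 g; gellan gum 3.27 g; dipotassium phosphate 0.64 g

Working volume: 428 mL = 0.428 L.
riboflavin: 8.1 mg/L × 0.428 L = 3.47 mg
bromocresol purple: 21.5 mg/L × 0.428 L = 9.20 mg
monosodium phosphate: 7.34 g/L × 0.428 L = 3.14 g
gellan gum: 7.64 g/L × 0.428 L = 3.27 g
dipotassium phosphate: 1.5 g/L × 0.428 L = 0.64 g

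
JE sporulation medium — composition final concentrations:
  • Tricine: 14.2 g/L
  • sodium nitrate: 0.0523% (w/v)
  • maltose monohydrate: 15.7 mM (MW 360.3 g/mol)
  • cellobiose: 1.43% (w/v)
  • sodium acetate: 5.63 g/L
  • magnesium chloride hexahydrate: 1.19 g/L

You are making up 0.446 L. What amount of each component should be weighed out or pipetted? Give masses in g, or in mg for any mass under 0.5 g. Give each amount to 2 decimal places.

Scale factor relative to 1 L: 0.446.
Tricine: 14.2 g/L × 0.446 L = 6.33 g
sodium nitrate: 0.0523% w/v = 0.523 g/L → 0.523 × 0.446 L = 0.233258 g = 233.26 mg
maltose monohydrate: 15.7 mmol/L × 360.3 g/mol × 0.446 L ÷ 1000 = 2.52 g
cellobiose: 1.43 g per 100 mL × 446 mL ÷ 100 = 6.38 g
sodium acetate: 5.63 g/L × 0.446 L = 2.51 g
magnesium chloride hexahydrate: 1.19 g/L × 0.446 L = 0.53 g

Tricine 6.33 g; sodium nitrate 233.26 mg; maltose monohydrate 2.52 g; cellobiose 6.38 g; sodium acetate 2.51 g; magnesium chloride hexahydrate 0.53 g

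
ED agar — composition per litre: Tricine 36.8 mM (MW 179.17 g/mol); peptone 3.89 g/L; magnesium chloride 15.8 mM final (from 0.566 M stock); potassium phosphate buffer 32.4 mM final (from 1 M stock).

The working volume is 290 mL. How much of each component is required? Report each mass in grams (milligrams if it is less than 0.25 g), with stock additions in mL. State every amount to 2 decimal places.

Target volume = 290 mL = 0.29 L.
Tricine: 36.8 mmol/L × 179.17 g/mol × 0.29 L ÷ 1000 = 1.91 g
peptone: 3.89 g/L × 0.29 L = 1.13 g
magnesium chloride: C1V1 = C2V2 → 15.8 mM × 290 mL ÷ 566 mM = 8.10 mL
potassium phosphate buffer: C1V1 = C2V2 → 32.4 mM × 290 mL ÷ 1000 mM = 9.40 mL

Tricine 1.91 g; peptone 1.13 g; magnesium chloride 8.10 mL; potassium phosphate buffer 9.40 mL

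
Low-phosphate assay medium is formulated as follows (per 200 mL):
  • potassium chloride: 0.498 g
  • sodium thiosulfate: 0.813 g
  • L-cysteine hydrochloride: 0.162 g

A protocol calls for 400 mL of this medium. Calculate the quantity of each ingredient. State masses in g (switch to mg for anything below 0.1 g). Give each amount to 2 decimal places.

Scale factor = 400 mL / 200 mL = 2.
potassium chloride: 0.498 g × (400 mL / 200 mL) = 1.00 g
sodium thiosulfate: 0.813 g × (400 mL / 200 mL) = 1.63 g
L-cysteine hydrochloride: 0.162 g × (400 mL / 200 mL) = 0.32 g

potassium chloride 1.00 g; sodium thiosulfate 1.63 g; L-cysteine hydrochloride 0.32 g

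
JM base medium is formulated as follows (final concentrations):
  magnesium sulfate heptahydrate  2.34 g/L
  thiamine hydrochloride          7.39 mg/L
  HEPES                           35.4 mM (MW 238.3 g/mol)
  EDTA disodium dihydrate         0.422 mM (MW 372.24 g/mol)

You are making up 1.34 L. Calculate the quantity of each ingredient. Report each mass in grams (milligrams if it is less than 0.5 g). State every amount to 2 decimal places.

magnesium sulfate heptahydrate 3.14 g; thiamine hydrochloride 9.90 mg; HEPES 11.30 g; EDTA disodium dihydrate 210.49 mg

Scale factor relative to 1 L: 1.34.
magnesium sulfate heptahydrate: 2.34 g/L × 1.34 L = 3.14 g
thiamine hydrochloride: 7.39 mg/L × 1.34 L = 9.90 mg
HEPES: 35.4 mmol/L × 238.3 g/mol × 1.34 L ÷ 1000 = 11.30 g
EDTA disodium dihydrate: 0.422 mmol/L × 372.24 mg/mmol × 1.34 L = 210.49 mg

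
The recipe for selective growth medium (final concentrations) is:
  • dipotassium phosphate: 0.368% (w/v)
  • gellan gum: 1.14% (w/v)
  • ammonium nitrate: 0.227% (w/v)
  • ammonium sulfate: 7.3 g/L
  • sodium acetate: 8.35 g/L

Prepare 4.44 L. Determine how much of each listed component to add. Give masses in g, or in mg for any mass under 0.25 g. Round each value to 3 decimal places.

dipotassium phosphate 16.339 g; gellan gum 50.616 g; ammonium nitrate 10.079 g; ammonium sulfate 32.412 g; sodium acetate 37.074 g

Working volume: 4.44 L.
dipotassium phosphate: 0.368% w/v = 3.68 g/L → 3.68 × 4.44 L = 16.339 g
gellan gum: 1.14 g per 100 mL × 4440 mL ÷ 100 = 50.616 g
ammonium nitrate: 0.227 g per 100 mL × 4440 mL ÷ 100 = 10.079 g
ammonium sulfate: 7.3 g/L × 4.44 L = 32.412 g
sodium acetate: 8.35 g/L × 4.44 L = 37.074 g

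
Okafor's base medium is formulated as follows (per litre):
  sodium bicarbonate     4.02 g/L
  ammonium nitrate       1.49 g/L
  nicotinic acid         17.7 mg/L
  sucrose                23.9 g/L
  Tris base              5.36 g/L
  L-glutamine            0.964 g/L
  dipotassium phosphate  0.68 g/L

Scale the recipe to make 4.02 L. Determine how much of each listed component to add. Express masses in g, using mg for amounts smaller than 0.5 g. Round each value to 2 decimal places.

Working volume: 4.02 L.
sodium bicarbonate: 4.02 g/L × 4.02 L = 16.16 g
ammonium nitrate: 1.49 g/L × 4.02 L = 5.99 g
nicotinic acid: 17.7 mg/L × 4.02 L = 71.15 mg
sucrose: 23.9 g/L × 4.02 L = 96.08 g
Tris base: 5.36 g/L × 4.02 L = 21.55 g
L-glutamine: 0.964 g/L × 4.02 L = 3.88 g
dipotassium phosphate: 0.68 g/L × 4.02 L = 2.73 g

sodium bicarbonate 16.16 g; ammonium nitrate 5.99 g; nicotinic acid 71.15 mg; sucrose 96.08 g; Tris base 21.55 g; L-glutamine 3.88 g; dipotassium phosphate 2.73 g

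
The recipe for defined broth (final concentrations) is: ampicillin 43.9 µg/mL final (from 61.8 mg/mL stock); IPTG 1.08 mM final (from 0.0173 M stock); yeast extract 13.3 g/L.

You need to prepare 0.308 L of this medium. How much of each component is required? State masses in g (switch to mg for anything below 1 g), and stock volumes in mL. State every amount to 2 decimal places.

ampicillin 0.22 mL; IPTG 19.23 mL; yeast extract 4.10 g

Working volume: 0.308 L.
ampicillin: V = C2·V2/C1 = 43.9 µg/mL × 308 mL ÷ 61800 µg/mL = 0.22 mL
IPTG: C1V1 = C2V2 → 1.08 mM × 308 mL ÷ 17.3 mM = 19.23 mL
yeast extract: 13.3 g/L × 0.308 L = 4.10 g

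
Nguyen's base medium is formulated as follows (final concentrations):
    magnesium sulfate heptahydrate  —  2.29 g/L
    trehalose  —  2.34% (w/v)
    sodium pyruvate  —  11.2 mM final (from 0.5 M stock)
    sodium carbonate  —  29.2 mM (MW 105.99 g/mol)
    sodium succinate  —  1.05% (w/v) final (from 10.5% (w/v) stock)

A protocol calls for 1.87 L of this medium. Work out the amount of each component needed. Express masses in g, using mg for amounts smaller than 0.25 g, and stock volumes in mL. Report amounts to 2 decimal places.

Scale factor relative to 1 L: 1.87.
magnesium sulfate heptahydrate: 2.29 g/L × 1.87 L = 4.28 g
trehalose: 2.34% w/v = 23.4 g/L → 23.4 × 1.87 L = 43.76 g
sodium pyruvate: V = C2·V2/C1 = 11.2 mM × 1870 mL ÷ 500 mM = 41.89 mL
sodium carbonate: 29.2 mmol/L × 105.99 g/mol × 1.87 L ÷ 1000 = 5.79 g
sodium succinate: dilute stock: 1.05% ÷ 10.5% × 1870 mL = 187.00 mL

magnesium sulfate heptahydrate 4.28 g; trehalose 43.76 g; sodium pyruvate 41.89 mL; sodium carbonate 5.79 g; sodium succinate 187.00 mL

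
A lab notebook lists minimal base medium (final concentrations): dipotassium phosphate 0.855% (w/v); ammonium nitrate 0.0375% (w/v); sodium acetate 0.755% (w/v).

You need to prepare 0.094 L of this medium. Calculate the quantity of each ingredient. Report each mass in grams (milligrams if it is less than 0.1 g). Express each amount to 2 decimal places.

Working volume: 0.094 L.
dipotassium phosphate: 0.855% w/v = 8.55 g/L → 8.55 × 0.094 L = 0.80 g
ammonium nitrate: 0.0375% w/v = 0.375 g/L → 0.375 × 0.094 L = 0.03525 g = 35.25 mg
sodium acetate: 0.755 g per 100 mL × 94 mL ÷ 100 = 0.71 g

dipotassium phosphate 0.80 g; ammonium nitrate 35.25 mg; sodium acetate 0.71 g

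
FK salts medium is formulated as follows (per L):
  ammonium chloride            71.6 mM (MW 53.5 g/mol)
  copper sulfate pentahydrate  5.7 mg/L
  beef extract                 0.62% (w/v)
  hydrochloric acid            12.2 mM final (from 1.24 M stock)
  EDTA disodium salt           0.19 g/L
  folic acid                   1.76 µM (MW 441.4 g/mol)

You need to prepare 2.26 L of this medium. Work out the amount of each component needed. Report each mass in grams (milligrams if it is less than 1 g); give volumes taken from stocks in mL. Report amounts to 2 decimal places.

Working volume: 2.26 L.
ammonium chloride: 71.6 mmol/L × 53.5 g/mol × 2.26 L ÷ 1000 = 8.66 g
copper sulfate pentahydrate: 5.7 mg/L × 2.26 L = 12.88 mg
beef extract: 0.62 g per 100 mL × 2260 mL ÷ 100 = 14.01 g
hydrochloric acid: dilute stock: 12.2 mM × 2260 mL ÷ 1240 mM = 22.24 mL
EDTA disodium salt: 0.19 g/L × 2.26 L = 0.4294 g = 429.40 mg
folic acid: 1.76 µmol/L × 441.4 g/mol × 2.26 L ÷ 1000 = 1.76 mg

ammonium chloride 8.66 g; copper sulfate pentahydrate 12.88 mg; beef extract 14.01 g; hydrochloric acid 22.24 mL; EDTA disodium salt 429.40 mg; folic acid 1.76 mg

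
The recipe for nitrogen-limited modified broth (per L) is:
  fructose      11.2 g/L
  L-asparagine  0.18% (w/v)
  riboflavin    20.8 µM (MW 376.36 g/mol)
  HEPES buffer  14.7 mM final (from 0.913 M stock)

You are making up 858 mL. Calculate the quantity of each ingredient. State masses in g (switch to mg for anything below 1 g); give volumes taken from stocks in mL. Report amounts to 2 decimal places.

fructose 9.61 g; L-asparagine 1.54 g; riboflavin 6.72 mg; HEPES buffer 13.81 mL

Target volume = 858 mL = 0.858 L.
fructose: 11.2 g/L × 0.858 L = 9.61 g
L-asparagine: 0.18 g per 100 mL × 858 mL ÷ 100 = 1.54 g
riboflavin: 20.8 µmol/L × 376.36 g/mol × 0.858 L ÷ 1000 = 6.72 mg
HEPES buffer: V = C2·V2/C1 = 14.7 mM × 858 mL ÷ 913 mM = 13.81 mL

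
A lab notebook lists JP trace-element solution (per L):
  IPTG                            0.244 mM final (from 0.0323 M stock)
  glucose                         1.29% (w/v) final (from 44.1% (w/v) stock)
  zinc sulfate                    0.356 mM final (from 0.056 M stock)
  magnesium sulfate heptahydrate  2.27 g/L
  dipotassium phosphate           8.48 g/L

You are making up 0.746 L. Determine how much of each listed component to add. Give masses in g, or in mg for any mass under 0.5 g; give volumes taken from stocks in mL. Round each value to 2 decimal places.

Scale factor relative to 1 L: 0.746.
IPTG: V = C2·V2/C1 = 0.244 mM × 746 mL ÷ 32.3 mM = 5.64 mL
glucose: V = C2·V2/C1 = 1.29% ÷ 44.1% × 746 mL = 21.82 mL
zinc sulfate: C1V1 = C2V2 → 0.356 mM × 746 mL ÷ 56 mM = 4.74 mL
magnesium sulfate heptahydrate: 2.27 g/L × 0.746 L = 1.69 g
dipotassium phosphate: 8.48 g/L × 0.746 L = 6.33 g

IPTG 5.64 mL; glucose 21.82 mL; zinc sulfate 4.74 mL; magnesium sulfate heptahydrate 1.69 g; dipotassium phosphate 6.33 g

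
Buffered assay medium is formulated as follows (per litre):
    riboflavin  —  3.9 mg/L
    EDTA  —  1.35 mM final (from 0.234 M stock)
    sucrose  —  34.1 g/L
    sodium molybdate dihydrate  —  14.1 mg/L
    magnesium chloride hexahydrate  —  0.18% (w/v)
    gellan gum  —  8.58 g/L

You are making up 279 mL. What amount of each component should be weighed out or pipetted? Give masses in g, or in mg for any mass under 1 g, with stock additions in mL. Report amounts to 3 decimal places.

riboflavin 1.088 mg; EDTA 1.610 mL; sucrose 9.514 g; sodium molybdate dihydrate 3.934 mg; magnesium chloride hexahydrate 502.200 mg; gellan gum 2.394 g

Working volume: 279 mL = 0.279 L.
riboflavin: 3.9 mg/L × 0.279 L = 1.088 mg
EDTA: dilute stock: 1.35 mM × 279 mL ÷ 234 mM = 1.610 mL
sucrose: 34.1 g/L × 0.279 L = 9.514 g
sodium molybdate dihydrate: 14.1 mg/L × 0.279 L = 3.934 mg
magnesium chloride hexahydrate: 0.18% w/v = 1.8 g/L → 1.8 × 0.279 L = 0.5022 g = 502.200 mg
gellan gum: 8.58 g/L × 0.279 L = 2.394 g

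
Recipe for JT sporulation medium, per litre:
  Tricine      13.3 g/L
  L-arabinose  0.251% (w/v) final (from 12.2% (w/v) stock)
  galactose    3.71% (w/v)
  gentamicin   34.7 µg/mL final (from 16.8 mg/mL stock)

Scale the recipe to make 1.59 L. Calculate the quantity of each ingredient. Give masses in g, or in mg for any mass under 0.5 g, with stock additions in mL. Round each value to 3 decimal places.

Working volume: 1.59 L.
Tricine: 13.3 g/L × 1.59 L = 21.147 g
L-arabinose: V = C2·V2/C1 = 0.251% ÷ 12.2% × 1590 mL = 32.712 mL
galactose: 3.71% w/v = 37.1 g/L → 37.1 × 1.59 L = 58.989 g
gentamicin: dilute stock: 34.7 µg/mL × 1590 mL ÷ 16800 µg/mL = 3.284 mL

Tricine 21.147 g; L-arabinose 32.712 mL; galactose 58.989 g; gentamicin 3.284 mL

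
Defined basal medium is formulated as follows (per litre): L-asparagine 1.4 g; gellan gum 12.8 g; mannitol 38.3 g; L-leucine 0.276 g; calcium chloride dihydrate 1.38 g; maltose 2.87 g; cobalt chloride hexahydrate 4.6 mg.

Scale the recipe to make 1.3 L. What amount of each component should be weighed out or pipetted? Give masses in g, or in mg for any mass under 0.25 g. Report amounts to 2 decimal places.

L-asparagine 1.82 g; gellan gum 16.64 g; mannitol 49.79 g; L-leucine 0.36 g; calcium chloride dihydrate 1.79 g; maltose 3.73 g; cobalt chloride hexahydrate 5.98 mg

Scale factor = 1300 mL / 1000 mL = 1.3.
L-asparagine: 1.4 g × (1300 mL / 1000 mL) = 1.82 g
gellan gum: 12.8 g × (1300 mL / 1000 mL) = 16.64 g
mannitol: 38.3 g × (1300 mL / 1000 mL) = 49.79 g
L-leucine: 0.276 g × (1300 mL / 1000 mL) = 0.36 g
calcium chloride dihydrate: 1.38 g × (1300 mL / 1000 mL) = 1.79 g
maltose: 2.87 g × (1300 mL / 1000 mL) = 3.73 g
cobalt chloride hexahydrate: 4.6 mg × (1300 mL / 1000 mL) = 5.98 mg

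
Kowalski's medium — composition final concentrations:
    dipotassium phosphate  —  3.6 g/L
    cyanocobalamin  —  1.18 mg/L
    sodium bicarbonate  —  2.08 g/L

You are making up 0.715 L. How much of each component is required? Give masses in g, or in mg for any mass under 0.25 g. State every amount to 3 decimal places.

dipotassium phosphate 2.574 g; cyanocobalamin 0.844 mg; sodium bicarbonate 1.487 g

Scale factor relative to 1 L: 0.715.
dipotassium phosphate: 3.6 g/L × 0.715 L = 2.574 g
cyanocobalamin: 1.18 mg/L × 0.715 L = 0.844 mg
sodium bicarbonate: 2.08 g/L × 0.715 L = 1.487 g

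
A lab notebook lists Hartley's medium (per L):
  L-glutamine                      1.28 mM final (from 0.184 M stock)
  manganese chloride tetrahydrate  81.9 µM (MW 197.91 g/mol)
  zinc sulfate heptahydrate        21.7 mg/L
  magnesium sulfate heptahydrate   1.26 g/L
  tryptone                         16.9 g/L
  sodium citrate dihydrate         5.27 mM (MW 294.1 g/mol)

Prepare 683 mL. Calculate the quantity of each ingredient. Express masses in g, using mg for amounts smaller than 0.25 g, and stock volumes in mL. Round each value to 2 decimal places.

L-glutamine 4.75 mL; manganese chloride tetrahydrate 11.07 mg; zinc sulfate heptahydrate 14.82 mg; magnesium sulfate heptahydrate 0.86 g; tryptone 11.54 g; sodium citrate dihydrate 1.06 g

Working volume: 683 mL = 0.683 L.
L-glutamine: V = C2·V2/C1 = 1.28 mM × 683 mL ÷ 184 mM = 4.75 mL
manganese chloride tetrahydrate: 81.9 µmol/L × 197.91 g/mol × 0.683 L ÷ 1000 = 11.07 mg
zinc sulfate heptahydrate: 21.7 mg/L × 0.683 L = 14.82 mg
magnesium sulfate heptahydrate: 1.26 g/L × 0.683 L = 0.86 g
tryptone: 16.9 g/L × 0.683 L = 11.54 g
sodium citrate dihydrate: 5.27 mmol/L × 294.1 g/mol × 0.683 L ÷ 1000 = 1.06 g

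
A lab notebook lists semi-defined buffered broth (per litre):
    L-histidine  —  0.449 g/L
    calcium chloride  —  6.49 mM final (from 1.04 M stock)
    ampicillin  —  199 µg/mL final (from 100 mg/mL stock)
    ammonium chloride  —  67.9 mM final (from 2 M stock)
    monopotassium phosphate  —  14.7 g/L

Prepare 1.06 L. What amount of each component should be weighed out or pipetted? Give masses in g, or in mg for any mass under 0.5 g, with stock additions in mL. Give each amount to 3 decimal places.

Scale factor relative to 1 L: 1.06.
L-histidine: 0.449 g/L × 1.06 L = 0.47594 g = 475.940 mg
calcium chloride: V = C2·V2/C1 = 6.49 mM × 1060 mL ÷ 1040 mM = 6.615 mL
ampicillin: C1V1 = C2V2 → 199 µg/mL × 1060 mL ÷ 100000 µg/mL = 2.109 mL
ammonium chloride: dilute stock: 67.9 mM × 1060 mL ÷ 2000 mM = 35.987 mL
monopotassium phosphate: 14.7 g/L × 1.06 L = 15.582 g

L-histidine 475.940 mg; calcium chloride 6.615 mL; ampicillin 2.109 mL; ammonium chloride 35.987 mL; monopotassium phosphate 15.582 g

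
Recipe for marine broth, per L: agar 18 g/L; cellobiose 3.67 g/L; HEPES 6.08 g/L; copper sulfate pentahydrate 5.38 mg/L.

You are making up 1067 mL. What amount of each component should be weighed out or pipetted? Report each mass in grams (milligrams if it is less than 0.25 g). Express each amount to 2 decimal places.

agar 19.21 g; cellobiose 3.92 g; HEPES 6.49 g; copper sulfate pentahydrate 5.74 mg

Scale factor relative to 1 L: 1.067.
agar: 18 g/L × 1.067 L = 19.21 g
cellobiose: 3.67 g/L × 1.067 L = 3.92 g
HEPES: 6.08 g/L × 1.067 L = 6.49 g
copper sulfate pentahydrate: 5.38 mg/L × 1.067 L = 5.74 mg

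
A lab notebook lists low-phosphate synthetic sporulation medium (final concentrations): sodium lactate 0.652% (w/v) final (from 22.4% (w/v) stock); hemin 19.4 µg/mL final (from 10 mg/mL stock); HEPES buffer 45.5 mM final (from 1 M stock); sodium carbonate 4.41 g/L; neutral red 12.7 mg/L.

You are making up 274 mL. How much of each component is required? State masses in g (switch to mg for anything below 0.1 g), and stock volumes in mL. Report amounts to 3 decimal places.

sodium lactate 7.975 mL; hemin 0.532 mL; HEPES buffer 12.467 mL; sodium carbonate 1.208 g; neutral red 3.480 mg

Working volume: 274 mL = 0.274 L.
sodium lactate: V = C2·V2/C1 = 0.652% ÷ 22.4% × 274 mL = 7.975 mL
hemin: dilute stock: 19.4 µg/mL × 274 mL ÷ 10000 µg/mL = 0.532 mL
HEPES buffer: V = C2·V2/C1 = 45.5 mM × 274 mL ÷ 1000 mM = 12.467 mL
sodium carbonate: 4.41 g/L × 0.274 L = 1.208 g
neutral red: 12.7 mg/L × 0.274 L = 3.480 mg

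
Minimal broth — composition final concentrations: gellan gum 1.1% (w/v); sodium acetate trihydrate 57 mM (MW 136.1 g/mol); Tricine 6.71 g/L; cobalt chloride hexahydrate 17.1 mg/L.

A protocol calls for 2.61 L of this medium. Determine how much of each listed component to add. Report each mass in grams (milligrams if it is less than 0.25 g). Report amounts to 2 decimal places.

Scale factor relative to 1 L: 2.61.
gellan gum: 1.1% w/v = 11 g/L → 11 × 2.61 L = 28.71 g
sodium acetate trihydrate: 57 mmol/L × 136.1 g/mol × 2.61 L ÷ 1000 = 20.25 g
Tricine: 6.71 g/L × 2.61 L = 17.51 g
cobalt chloride hexahydrate: 17.1 mg/L × 2.61 L = 44.63 mg

gellan gum 28.71 g; sodium acetate trihydrate 20.25 g; Tricine 17.51 g; cobalt chloride hexahydrate 44.63 mg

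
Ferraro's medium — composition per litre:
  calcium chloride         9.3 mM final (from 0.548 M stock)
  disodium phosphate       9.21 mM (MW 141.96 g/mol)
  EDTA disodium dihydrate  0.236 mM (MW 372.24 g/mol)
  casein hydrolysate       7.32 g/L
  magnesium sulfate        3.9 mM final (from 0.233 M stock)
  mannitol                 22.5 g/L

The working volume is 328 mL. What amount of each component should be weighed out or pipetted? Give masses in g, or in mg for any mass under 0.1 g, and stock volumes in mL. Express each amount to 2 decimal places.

calcium chloride 5.57 mL; disodium phosphate 0.43 g; EDTA disodium dihydrate 28.81 mg; casein hydrolysate 2.40 g; magnesium sulfate 5.49 mL; mannitol 7.38 g

Target volume = 328 mL = 0.328 L.
calcium chloride: V = C2·V2/C1 = 9.3 mM × 328 mL ÷ 548 mM = 5.57 mL
disodium phosphate: 9.21 mmol/L × 141.96 g/mol × 0.328 L ÷ 1000 = 0.43 g
EDTA disodium dihydrate: 0.236 mmol/L × 372.24 mg/mmol × 0.328 L = 28.81 mg
casein hydrolysate: 7.32 g/L × 0.328 L = 2.40 g
magnesium sulfate: C1V1 = C2V2 → 3.9 mM × 328 mL ÷ 233 mM = 5.49 mL
mannitol: 22.5 g/L × 0.328 L = 7.38 g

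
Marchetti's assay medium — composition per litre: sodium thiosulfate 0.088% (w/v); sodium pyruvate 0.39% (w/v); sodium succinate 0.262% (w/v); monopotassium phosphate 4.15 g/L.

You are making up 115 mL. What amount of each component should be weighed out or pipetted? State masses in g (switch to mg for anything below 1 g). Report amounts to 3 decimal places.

Target volume = 115 mL = 0.115 L.
sodium thiosulfate: 0.088% w/v = 0.88 g/L → 0.88 × 0.115 L = 0.1012 g = 101.200 mg
sodium pyruvate: 0.39 g per 100 mL × 115 mL ÷ 100 = 0.4485 g = 448.500 mg
sodium succinate: 0.262% w/v = 2.62 g/L → 2.62 × 0.115 L = 0.3013 g = 301.300 mg
monopotassium phosphate: 4.15 g/L × 0.115 L = 0.47725 g = 477.250 mg

sodium thiosulfate 101.200 mg; sodium pyruvate 448.500 mg; sodium succinate 301.300 mg; monopotassium phosphate 477.250 mg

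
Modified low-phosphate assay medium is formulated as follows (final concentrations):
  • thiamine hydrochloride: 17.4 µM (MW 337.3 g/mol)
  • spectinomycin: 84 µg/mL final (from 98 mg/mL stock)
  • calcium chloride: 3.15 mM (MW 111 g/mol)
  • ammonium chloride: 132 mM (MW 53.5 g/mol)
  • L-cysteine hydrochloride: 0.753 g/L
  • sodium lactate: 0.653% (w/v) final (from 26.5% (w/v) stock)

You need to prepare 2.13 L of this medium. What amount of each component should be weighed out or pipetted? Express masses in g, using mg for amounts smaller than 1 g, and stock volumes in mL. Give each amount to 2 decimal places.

Scale factor relative to 1 L: 2.13.
thiamine hydrochloride: 17.4 µmol/L × 337.3 g/mol × 2.13 L ÷ 1000 = 12.50 mg
spectinomycin: C1V1 = C2V2 → 84 µg/mL × 2130 mL ÷ 98000 µg/mL = 1.83 mL
calcium chloride: 3.15 mmol/L × 111 mg/mmol × 2.13 L = 744.75 mg
ammonium chloride: 132 mmol/L × 53.5 g/mol × 2.13 L ÷ 1000 = 15.04 g
L-cysteine hydrochloride: 0.753 g/L × 2.13 L = 1.60 g
sodium lactate: V = C2·V2/C1 = 0.653% ÷ 26.5% × 2130 mL = 52.49 mL

thiamine hydrochloride 12.50 mg; spectinomycin 1.83 mL; calcium chloride 744.75 mg; ammonium chloride 15.04 g; L-cysteine hydrochloride 1.60 g; sodium lactate 52.49 mL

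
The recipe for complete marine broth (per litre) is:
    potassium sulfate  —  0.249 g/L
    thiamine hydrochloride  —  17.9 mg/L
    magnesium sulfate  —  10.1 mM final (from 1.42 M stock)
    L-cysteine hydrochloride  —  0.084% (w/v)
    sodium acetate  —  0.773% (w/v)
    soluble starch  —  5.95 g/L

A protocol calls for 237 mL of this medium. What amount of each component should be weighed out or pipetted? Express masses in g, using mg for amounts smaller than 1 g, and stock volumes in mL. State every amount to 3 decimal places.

Working volume: 237 mL = 0.237 L.
potassium sulfate: 0.249 g/L × 0.237 L = 0.059013 g = 59.013 mg
thiamine hydrochloride: 17.9 mg/L × 0.237 L = 4.242 mg
magnesium sulfate: V = C2·V2/C1 = 10.1 mM × 237 mL ÷ 1420 mM = 1.686 mL
L-cysteine hydrochloride: 0.084 g per 100 mL × 237 mL ÷ 100 = 0.19908 g = 199.080 mg
sodium acetate: 0.773% w/v = 7.73 g/L → 7.73 × 0.237 L = 1.832 g
soluble starch: 5.95 g/L × 0.237 L = 1.410 g

potassium sulfate 59.013 mg; thiamine hydrochloride 4.242 mg; magnesium sulfate 1.686 mL; L-cysteine hydrochloride 199.080 mg; sodium acetate 1.832 g; soluble starch 1.410 g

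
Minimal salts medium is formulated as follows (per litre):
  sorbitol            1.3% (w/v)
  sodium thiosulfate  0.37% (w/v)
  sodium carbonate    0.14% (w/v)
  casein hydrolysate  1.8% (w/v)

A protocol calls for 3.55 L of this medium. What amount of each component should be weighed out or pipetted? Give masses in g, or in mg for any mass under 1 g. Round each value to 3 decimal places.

sorbitol 46.150 g; sodium thiosulfate 13.135 g; sodium carbonate 4.970 g; casein hydrolysate 63.900 g

Scale factor relative to 1 L: 3.55.
sorbitol: 1.3 g per 100 mL × 3550 mL ÷ 100 = 46.150 g
sodium thiosulfate: 0.37% w/v = 3.7 g/L → 3.7 × 3.55 L = 13.135 g
sodium carbonate: 0.14% w/v = 1.4 g/L → 1.4 × 3.55 L = 4.970 g
casein hydrolysate: 1.8% w/v = 18 g/L → 18 × 3.55 L = 63.900 g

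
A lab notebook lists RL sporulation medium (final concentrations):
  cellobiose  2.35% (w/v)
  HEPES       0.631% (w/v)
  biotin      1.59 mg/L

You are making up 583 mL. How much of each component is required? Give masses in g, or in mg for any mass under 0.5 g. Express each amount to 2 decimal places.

Target volume = 583 mL = 0.583 L.
cellobiose: 2.35% w/v = 23.5 g/L → 23.5 × 0.583 L = 13.70 g
HEPES: 0.631% w/v = 6.31 g/L → 6.31 × 0.583 L = 3.68 g
biotin: 1.59 mg/L × 0.583 L = 0.93 mg

cellobiose 13.70 g; HEPES 3.68 g; biotin 0.93 mg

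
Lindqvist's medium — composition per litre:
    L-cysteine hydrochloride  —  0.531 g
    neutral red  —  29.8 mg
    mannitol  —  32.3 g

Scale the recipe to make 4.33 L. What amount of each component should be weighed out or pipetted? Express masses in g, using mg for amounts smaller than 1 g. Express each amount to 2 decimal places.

Ratio of target to recipe volume: 4330 / 1000 = 4.33.
L-cysteine hydrochloride: 0.531 g × (4330 mL / 1000 mL) = 2.30 g
neutral red: 29.8 mg × (4330 mL / 1000 mL) = 129.03 mg
mannitol: 32.3 g × (4330 mL / 1000 mL) = 139.86 g

L-cysteine hydrochloride 2.30 g; neutral red 129.03 mg; mannitol 139.86 g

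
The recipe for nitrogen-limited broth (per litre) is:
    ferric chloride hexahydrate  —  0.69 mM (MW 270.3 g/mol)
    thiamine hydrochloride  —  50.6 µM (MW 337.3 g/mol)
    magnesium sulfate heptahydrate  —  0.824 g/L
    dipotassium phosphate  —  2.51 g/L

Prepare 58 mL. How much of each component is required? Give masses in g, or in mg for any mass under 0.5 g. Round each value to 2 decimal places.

ferric chloride hexahydrate 10.82 mg; thiamine hydrochloride 0.99 mg; magnesium sulfate heptahydrate 47.79 mg; dipotassium phosphate 145.58 mg

Working volume: 58 mL = 0.058 L.
ferric chloride hexahydrate: 0.69 mmol/L × 270.3 mg/mmol × 0.058 L = 10.82 mg
thiamine hydrochloride: 50.6 µmol/L × 337.3 g/mol × 0.058 L ÷ 1000 = 0.99 mg
magnesium sulfate heptahydrate: 0.824 g/L × 0.058 L = 0.047792 g = 47.79 mg
dipotassium phosphate: 2.51 g/L × 0.058 L = 0.14558 g = 145.58 mg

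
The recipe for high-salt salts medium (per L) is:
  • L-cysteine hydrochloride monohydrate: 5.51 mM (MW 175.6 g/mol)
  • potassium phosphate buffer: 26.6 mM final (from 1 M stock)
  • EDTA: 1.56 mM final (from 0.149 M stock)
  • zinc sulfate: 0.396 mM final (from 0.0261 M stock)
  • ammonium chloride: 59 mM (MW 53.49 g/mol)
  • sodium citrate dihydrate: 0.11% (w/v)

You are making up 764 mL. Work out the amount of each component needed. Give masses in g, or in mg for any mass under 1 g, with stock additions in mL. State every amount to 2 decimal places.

Target volume = 764 mL = 0.764 L.
L-cysteine hydrochloride monohydrate: 5.51 mmol/L × 175.6 mg/mmol × 0.764 L = 739.21 mg
potassium phosphate buffer: V = C2·V2/C1 = 26.6 mM × 764 mL ÷ 1000 mM = 20.32 mL
EDTA: C1V1 = C2V2 → 1.56 mM × 764 mL ÷ 149 mM = 8.00 mL
zinc sulfate: C1V1 = C2V2 → 0.396 mM × 764 mL ÷ 26.1 mM = 11.59 mL
ammonium chloride: 59 mmol/L × 53.49 g/mol × 0.764 L ÷ 1000 = 2.41 g
sodium citrate dihydrate: 0.11% w/v = 1.1 g/L → 1.1 × 0.764 L = 0.8404 g = 840.40 mg

L-cysteine hydrochloride monohydrate 739.21 mg; potassium phosphate buffer 20.32 mL; EDTA 8.00 mL; zinc sulfate 11.59 mL; ammonium chloride 2.41 g; sodium citrate dihydrate 840.40 mg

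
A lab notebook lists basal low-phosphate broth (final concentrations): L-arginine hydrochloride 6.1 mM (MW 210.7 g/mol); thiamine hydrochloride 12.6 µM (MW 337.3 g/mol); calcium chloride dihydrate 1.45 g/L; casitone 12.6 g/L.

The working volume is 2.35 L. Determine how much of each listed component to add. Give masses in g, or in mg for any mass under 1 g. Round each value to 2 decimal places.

Scale factor relative to 1 L: 2.35.
L-arginine hydrochloride: 6.1 mmol/L × 210.7 g/mol × 2.35 L ÷ 1000 = 3.02 g
thiamine hydrochloride: 12.6 µmol/L × 337.3 g/mol × 2.35 L ÷ 1000 = 9.99 mg
calcium chloride dihydrate: 1.45 g/L × 2.35 L = 3.41 g
casitone: 12.6 g/L × 2.35 L = 29.61 g

L-arginine hydrochloride 3.02 g; thiamine hydrochloride 9.99 mg; calcium chloride dihydrate 3.41 g; casitone 29.61 g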